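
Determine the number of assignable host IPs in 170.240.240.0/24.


Host bits = 32 - 24 = 8
Total addresses = 2^8 = 256
Usable = total - 2 (network and broadcast)
Usable hosts: 254


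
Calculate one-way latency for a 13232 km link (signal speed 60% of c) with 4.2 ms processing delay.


Speed = 0.6 * 3e5 km/s = 180000 km/s
Propagation delay = 13232 / 180000 = 0.0735 s = 73.5111 ms
Processing delay = 4.2 ms
Total one-way latency = 77.7111 ms


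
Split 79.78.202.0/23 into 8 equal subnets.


New prefix = 23 + 3 = 26
Each subnet has 64 addresses
  79.78.202.0/26
  79.78.202.64/26
  79.78.202.128/26
  79.78.202.192/26
  79.78.203.0/26
  79.78.203.64/26
  79.78.203.128/26
  79.78.203.192/26
Subnets: 79.78.202.0/26, 79.78.202.64/26, 79.78.202.128/26, 79.78.202.192/26, 79.78.203.0/26, 79.78.203.64/26, 79.78.203.128/26, 79.78.203.192/26


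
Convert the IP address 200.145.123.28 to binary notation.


200 = 11001000
145 = 10010001
123 = 01111011
28 = 00011100
Binary: 11001000.10010001.01111011.00011100


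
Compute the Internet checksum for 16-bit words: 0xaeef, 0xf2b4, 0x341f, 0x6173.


Sum all words (with carry folding):
+ 0xaeef = 0xaeef
+ 0xf2b4 = 0xa1a4
+ 0x341f = 0xd5c3
+ 0x6173 = 0x3737
One's complement: ~0x3737
Checksum = 0xc8c8


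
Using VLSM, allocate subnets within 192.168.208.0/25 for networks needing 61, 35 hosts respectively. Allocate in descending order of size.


61 hosts -> /26 (62 usable): 192.168.208.0/26
35 hosts -> /26 (62 usable): 192.168.208.64/26
Allocation: 192.168.208.0/26 (61 hosts, 62 usable); 192.168.208.64/26 (35 hosts, 62 usable)


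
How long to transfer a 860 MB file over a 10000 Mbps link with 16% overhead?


Effective throughput = 10000 * (1 - 16/100) = 8400 Mbps
File size in Mb = 860 * 8 = 6880 Mb
Time = 6880 / 8400
Time = 0.819 seconds


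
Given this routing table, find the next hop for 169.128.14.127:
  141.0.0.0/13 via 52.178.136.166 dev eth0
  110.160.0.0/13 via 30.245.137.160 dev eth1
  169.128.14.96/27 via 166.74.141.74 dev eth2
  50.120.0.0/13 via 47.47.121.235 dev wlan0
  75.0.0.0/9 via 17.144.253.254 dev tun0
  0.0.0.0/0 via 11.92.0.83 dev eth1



Longest prefix match for 169.128.14.127:
  /13 141.0.0.0: no
  /13 110.160.0.0: no
  /27 169.128.14.96: MATCH
  /13 50.120.0.0: no
  /9 75.0.0.0: no
  /0 0.0.0.0: MATCH
Selected: next-hop 166.74.141.74 via eth2 (matched /27)


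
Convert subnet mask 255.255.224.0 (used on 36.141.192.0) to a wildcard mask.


Subnet mask: 255.255.224.0
Wildcard = 255.255.255.255 - subnet mask
255 - 255 = 0
255 - 255 = 0
255 - 224 = 31
255 - 0 = 255
Wildcard: 0.0.31.255


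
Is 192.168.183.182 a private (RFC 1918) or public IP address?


RFC 1918 private ranges:
  10.0.0.0/8 (10.0.0.0 - 10.255.255.255)
  172.16.0.0/12 (172.16.0.0 - 172.31.255.255)
  192.168.0.0/16 (192.168.0.0 - 192.168.255.255)
Private (in 192.168.0.0/16)


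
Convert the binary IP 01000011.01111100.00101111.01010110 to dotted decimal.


01000011 = 67
01111100 = 124
00101111 = 47
01010110 = 86
IP: 67.124.47.86


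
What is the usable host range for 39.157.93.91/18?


Network: 39.157.64.0
Broadcast: 39.157.127.255
First usable = network + 1
Last usable = broadcast - 1
Range: 39.157.64.1 to 39.157.127.254


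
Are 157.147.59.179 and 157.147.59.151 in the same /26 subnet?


Mask: 255.255.255.192
157.147.59.179 AND mask = 157.147.59.128
157.147.59.151 AND mask = 157.147.59.128
Yes, same subnet (157.147.59.128)


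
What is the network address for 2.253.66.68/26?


IP:   00000010.11111101.01000010.01000100
Mask: 11111111.11111111.11111111.11000000
AND operation:
Net:  00000010.11111101.01000010.01000000
Network: 2.253.66.64/26


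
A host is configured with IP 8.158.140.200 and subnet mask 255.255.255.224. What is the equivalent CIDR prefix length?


Binary: 11111111.11111111.11111111.11100000
Count leading 1s
Prefix: /27


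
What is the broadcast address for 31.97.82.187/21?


Network: 31.97.80.0/21
Host bits = 11
Set all host bits to 1:
Broadcast: 31.97.87.255


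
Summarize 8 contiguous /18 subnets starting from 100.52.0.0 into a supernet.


Original prefix: /18
Number of subnets: 8 = 2^3
New prefix = 18 - 3 = 15
Supernet: 100.52.0.0/15


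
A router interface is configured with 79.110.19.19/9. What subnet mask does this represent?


/9 means 9 network bits, 23 host bits
Binary: 11111111100000000000000000000000
Mask: 255.128.0.0


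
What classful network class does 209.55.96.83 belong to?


First octet: 209
Binary: 11010001
110xxxxx -> Class C (192-223)
Class C, default mask 255.255.255.0 (/24)


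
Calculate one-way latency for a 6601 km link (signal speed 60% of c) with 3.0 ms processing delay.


Speed = 0.6 * 3e5 km/s = 180000 km/s
Propagation delay = 6601 / 180000 = 0.0367 s = 36.6722 ms
Processing delay = 3.0 ms
Total one-way latency = 39.6722 ms


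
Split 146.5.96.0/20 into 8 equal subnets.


New prefix = 20 + 3 = 23
Each subnet has 512 addresses
  146.5.96.0/23
  146.5.98.0/23
  146.5.100.0/23
  146.5.102.0/23
  146.5.104.0/23
  146.5.106.0/23
  146.5.108.0/23
  146.5.110.0/23
Subnets: 146.5.96.0/23, 146.5.98.0/23, 146.5.100.0/23, 146.5.102.0/23, 146.5.104.0/23, 146.5.106.0/23, 146.5.108.0/23, 146.5.110.0/23


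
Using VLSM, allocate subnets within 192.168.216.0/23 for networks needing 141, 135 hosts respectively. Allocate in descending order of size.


141 hosts -> /24 (254 usable): 192.168.216.0/24
135 hosts -> /24 (254 usable): 192.168.217.0/24
Allocation: 192.168.216.0/24 (141 hosts, 254 usable); 192.168.217.0/24 (135 hosts, 254 usable)


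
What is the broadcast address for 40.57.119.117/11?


Network: 40.32.0.0/11
Host bits = 21
Set all host bits to 1:
Broadcast: 40.63.255.255


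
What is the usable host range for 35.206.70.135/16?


Network: 35.206.0.0
Broadcast: 35.206.255.255
First usable = network + 1
Last usable = broadcast - 1
Range: 35.206.0.1 to 35.206.255.254


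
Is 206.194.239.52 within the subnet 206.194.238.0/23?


Subnet network: 206.194.238.0
Test IP AND mask: 206.194.238.0
Yes, 206.194.239.52 is in 206.194.238.0/23


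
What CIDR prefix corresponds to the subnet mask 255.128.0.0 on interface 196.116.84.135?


Binary: 11111111.10000000.00000000.00000000
Count leading 1s
Prefix: /9


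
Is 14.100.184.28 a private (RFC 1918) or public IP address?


RFC 1918 private ranges:
  10.0.0.0/8 (10.0.0.0 - 10.255.255.255)
  172.16.0.0/12 (172.16.0.0 - 172.31.255.255)
  192.168.0.0/16 (192.168.0.0 - 192.168.255.255)
Public (not in any RFC 1918 range)


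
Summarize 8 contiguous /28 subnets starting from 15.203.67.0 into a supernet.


Original prefix: /28
Number of subnets: 8 = 2^3
New prefix = 28 - 3 = 25
Supernet: 15.203.67.0/25


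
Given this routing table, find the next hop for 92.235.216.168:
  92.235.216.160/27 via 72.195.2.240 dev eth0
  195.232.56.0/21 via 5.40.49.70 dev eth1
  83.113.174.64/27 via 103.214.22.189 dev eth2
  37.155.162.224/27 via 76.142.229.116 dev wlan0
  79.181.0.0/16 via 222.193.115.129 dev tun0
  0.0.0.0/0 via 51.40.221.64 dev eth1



Longest prefix match for 92.235.216.168:
  /27 92.235.216.160: MATCH
  /21 195.232.56.0: no
  /27 83.113.174.64: no
  /27 37.155.162.224: no
  /16 79.181.0.0: no
  /0 0.0.0.0: MATCH
Selected: next-hop 72.195.2.240 via eth0 (matched /27)


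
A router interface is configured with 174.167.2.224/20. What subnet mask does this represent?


/20 means 20 network bits, 12 host bits
Binary: 11111111111111111111000000000000
Mask: 255.255.240.0


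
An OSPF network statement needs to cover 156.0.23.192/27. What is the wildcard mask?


Subnet mask: 255.255.255.224
Wildcard = 255.255.255.255 - subnet mask
255 - 255 = 0
255 - 255 = 0
255 - 255 = 0
255 - 224 = 31
Wildcard: 0.0.0.31


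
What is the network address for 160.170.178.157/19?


IP:   10100000.10101010.10110010.10011101
Mask: 11111111.11111111.11100000.00000000
AND operation:
Net:  10100000.10101010.10100000.00000000
Network: 160.170.160.0/19


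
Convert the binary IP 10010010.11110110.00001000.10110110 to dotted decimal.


10010010 = 146
11110110 = 246
00001000 = 8
10110110 = 182
IP: 146.246.8.182


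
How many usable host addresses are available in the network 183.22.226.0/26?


Host bits = 32 - 26 = 6
Total addresses = 2^6 = 64
Usable = total - 2 (network and broadcast)
Usable hosts: 62


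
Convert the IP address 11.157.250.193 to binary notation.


11 = 00001011
157 = 10011101
250 = 11111010
193 = 11000001
Binary: 00001011.10011101.11111010.11000001


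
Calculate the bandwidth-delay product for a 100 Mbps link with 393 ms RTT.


BDP = bandwidth * RTT
= 100 Mbps * 393 ms
= 100 * 1e6 * 393 / 1000 bits
= 39300000 bits
= 4912500 bytes
= 4797.3633 KB
BDP = 39300000 bits (4912500 bytes)


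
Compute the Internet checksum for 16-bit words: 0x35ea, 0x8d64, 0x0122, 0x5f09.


Sum all words (with carry folding):
+ 0x35ea = 0x35ea
+ 0x8d64 = 0xc34e
+ 0x0122 = 0xc470
+ 0x5f09 = 0x237a
One's complement: ~0x237a
Checksum = 0xdc85


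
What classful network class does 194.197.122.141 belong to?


First octet: 194
Binary: 11000010
110xxxxx -> Class C (192-223)
Class C, default mask 255.255.255.0 (/24)


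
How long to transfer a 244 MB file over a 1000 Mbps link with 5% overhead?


Effective throughput = 1000 * (1 - 5/100) = 950 Mbps
File size in Mb = 244 * 8 = 1952 Mb
Time = 1952 / 950
Time = 2.0547 seconds


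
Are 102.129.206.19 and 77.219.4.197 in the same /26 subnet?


Mask: 255.255.255.192
102.129.206.19 AND mask = 102.129.206.0
77.219.4.197 AND mask = 77.219.4.192
No, different subnets (102.129.206.0 vs 77.219.4.192)


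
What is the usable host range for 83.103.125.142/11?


Network: 83.96.0.0
Broadcast: 83.127.255.255
First usable = network + 1
Last usable = broadcast - 1
Range: 83.96.0.1 to 83.127.255.254


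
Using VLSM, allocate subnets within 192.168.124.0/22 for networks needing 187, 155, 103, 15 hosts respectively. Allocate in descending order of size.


187 hosts -> /24 (254 usable): 192.168.124.0/24
155 hosts -> /24 (254 usable): 192.168.125.0/24
103 hosts -> /25 (126 usable): 192.168.126.0/25
15 hosts -> /27 (30 usable): 192.168.126.128/27
Allocation: 192.168.124.0/24 (187 hosts, 254 usable); 192.168.125.0/24 (155 hosts, 254 usable); 192.168.126.0/25 (103 hosts, 126 usable); 192.168.126.128/27 (15 hosts, 30 usable)


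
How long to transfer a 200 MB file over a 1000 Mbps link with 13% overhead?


Effective throughput = 1000 * (1 - 13/100) = 870 Mbps
File size in Mb = 200 * 8 = 1600 Mb
Time = 1600 / 870
Time = 1.8391 seconds


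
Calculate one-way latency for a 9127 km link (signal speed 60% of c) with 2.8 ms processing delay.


Speed = 0.6 * 3e5 km/s = 180000 km/s
Propagation delay = 9127 / 180000 = 0.0507 s = 50.7056 ms
Processing delay = 2.8 ms
Total one-way latency = 53.5056 ms


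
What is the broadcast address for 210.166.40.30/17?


Network: 210.166.0.0/17
Host bits = 15
Set all host bits to 1:
Broadcast: 210.166.127.255


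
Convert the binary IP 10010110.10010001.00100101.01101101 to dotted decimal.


10010110 = 150
10010001 = 145
00100101 = 37
01101101 = 109
IP: 150.145.37.109


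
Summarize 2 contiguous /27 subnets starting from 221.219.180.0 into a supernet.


Original prefix: /27
Number of subnets: 2 = 2^1
New prefix = 27 - 1 = 26
Supernet: 221.219.180.0/26


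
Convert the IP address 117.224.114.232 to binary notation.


117 = 01110101
224 = 11100000
114 = 01110010
232 = 11101000
Binary: 01110101.11100000.01110010.11101000


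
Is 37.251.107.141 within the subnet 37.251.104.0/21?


Subnet network: 37.251.104.0
Test IP AND mask: 37.251.104.0
Yes, 37.251.107.141 is in 37.251.104.0/21


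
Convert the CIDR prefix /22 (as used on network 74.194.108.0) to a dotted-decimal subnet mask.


/22 means 22 network bits, 10 host bits
Binary: 11111111111111111111110000000000
Mask: 255.255.252.0


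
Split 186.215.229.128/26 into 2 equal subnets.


New prefix = 26 + 1 = 27
Each subnet has 32 addresses
  186.215.229.128/27
  186.215.229.160/27
Subnets: 186.215.229.128/27, 186.215.229.160/27


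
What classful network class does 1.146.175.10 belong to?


First octet: 1
Binary: 00000001
0xxxxxxx -> Class A (1-126)
Class A, default mask 255.0.0.0 (/8)


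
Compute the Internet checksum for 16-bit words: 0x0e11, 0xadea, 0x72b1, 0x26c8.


Sum all words (with carry folding):
+ 0x0e11 = 0x0e11
+ 0xadea = 0xbbfb
+ 0x72b1 = 0x2ead
+ 0x26c8 = 0x5575
One's complement: ~0x5575
Checksum = 0xaa8a


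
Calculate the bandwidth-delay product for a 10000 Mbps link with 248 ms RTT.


BDP = bandwidth * RTT
= 10000 Mbps * 248 ms
= 10000 * 1e6 * 248 / 1000 bits
= 2480000000 bits
= 310000000 bytes
= 302734.375 KB
BDP = 2480000000 bits (310000000 bytes)


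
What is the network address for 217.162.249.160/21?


IP:   11011001.10100010.11111001.10100000
Mask: 11111111.11111111.11111000.00000000
AND operation:
Net:  11011001.10100010.11111000.00000000
Network: 217.162.248.0/21


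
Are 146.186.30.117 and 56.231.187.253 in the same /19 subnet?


Mask: 255.255.224.0
146.186.30.117 AND mask = 146.186.0.0
56.231.187.253 AND mask = 56.231.160.0
No, different subnets (146.186.0.0 vs 56.231.160.0)


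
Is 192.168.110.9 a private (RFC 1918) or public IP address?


RFC 1918 private ranges:
  10.0.0.0/8 (10.0.0.0 - 10.255.255.255)
  172.16.0.0/12 (172.16.0.0 - 172.31.255.255)
  192.168.0.0/16 (192.168.0.0 - 192.168.255.255)
Private (in 192.168.0.0/16)


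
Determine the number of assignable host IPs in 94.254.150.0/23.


Host bits = 32 - 23 = 9
Total addresses = 2^9 = 512
Usable = total - 2 (network and broadcast)
Usable hosts: 510


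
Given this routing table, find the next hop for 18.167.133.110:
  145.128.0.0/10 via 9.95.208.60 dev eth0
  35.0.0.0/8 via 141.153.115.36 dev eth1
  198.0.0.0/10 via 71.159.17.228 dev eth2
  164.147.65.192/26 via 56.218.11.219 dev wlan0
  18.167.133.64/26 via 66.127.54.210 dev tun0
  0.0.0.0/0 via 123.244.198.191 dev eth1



Longest prefix match for 18.167.133.110:
  /10 145.128.0.0: no
  /8 35.0.0.0: no
  /10 198.0.0.0: no
  /26 164.147.65.192: no
  /26 18.167.133.64: MATCH
  /0 0.0.0.0: MATCH
Selected: next-hop 66.127.54.210 via tun0 (matched /26)


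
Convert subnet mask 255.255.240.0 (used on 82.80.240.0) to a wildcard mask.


Subnet mask: 255.255.240.0
Wildcard = 255.255.255.255 - subnet mask
255 - 255 = 0
255 - 255 = 0
255 - 240 = 15
255 - 0 = 255
Wildcard: 0.0.15.255


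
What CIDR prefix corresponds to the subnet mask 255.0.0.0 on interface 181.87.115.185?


Binary: 11111111.00000000.00000000.00000000
Count leading 1s
Prefix: /8


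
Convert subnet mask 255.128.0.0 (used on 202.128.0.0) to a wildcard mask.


Subnet mask: 255.128.0.0
Wildcard = 255.255.255.255 - subnet mask
255 - 255 = 0
255 - 128 = 127
255 - 0 = 255
255 - 0 = 255
Wildcard: 0.127.255.255


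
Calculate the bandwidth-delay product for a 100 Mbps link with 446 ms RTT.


BDP = bandwidth * RTT
= 100 Mbps * 446 ms
= 100 * 1e6 * 446 / 1000 bits
= 44600000 bits
= 5575000 bytes
= 5444.3359 KB
BDP = 44600000 bits (5575000 bytes)


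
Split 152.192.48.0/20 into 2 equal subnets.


New prefix = 20 + 1 = 21
Each subnet has 2048 addresses
  152.192.48.0/21
  152.192.56.0/21
Subnets: 152.192.48.0/21, 152.192.56.0/21


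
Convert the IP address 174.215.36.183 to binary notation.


174 = 10101110
215 = 11010111
36 = 00100100
183 = 10110111
Binary: 10101110.11010111.00100100.10110111


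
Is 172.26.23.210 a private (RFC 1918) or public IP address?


RFC 1918 private ranges:
  10.0.0.0/8 (10.0.0.0 - 10.255.255.255)
  172.16.0.0/12 (172.16.0.0 - 172.31.255.255)
  192.168.0.0/16 (192.168.0.0 - 192.168.255.255)
Private (in 172.16.0.0/12)


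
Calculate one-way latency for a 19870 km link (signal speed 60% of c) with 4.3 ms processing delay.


Speed = 0.6 * 3e5 km/s = 180000 km/s
Propagation delay = 19870 / 180000 = 0.1104 s = 110.3889 ms
Processing delay = 4.3 ms
Total one-way latency = 114.6889 ms


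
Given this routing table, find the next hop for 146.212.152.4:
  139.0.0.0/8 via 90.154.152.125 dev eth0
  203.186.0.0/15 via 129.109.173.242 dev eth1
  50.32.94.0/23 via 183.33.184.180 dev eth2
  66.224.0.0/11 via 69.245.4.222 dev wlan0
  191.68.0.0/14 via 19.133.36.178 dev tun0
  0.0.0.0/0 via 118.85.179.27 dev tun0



Longest prefix match for 146.212.152.4:
  /8 139.0.0.0: no
  /15 203.186.0.0: no
  /23 50.32.94.0: no
  /11 66.224.0.0: no
  /14 191.68.0.0: no
  /0 0.0.0.0: MATCH
Selected: next-hop 118.85.179.27 via tun0 (matched /0)


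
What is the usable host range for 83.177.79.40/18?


Network: 83.177.64.0
Broadcast: 83.177.127.255
First usable = network + 1
Last usable = broadcast - 1
Range: 83.177.64.1 to 83.177.127.254


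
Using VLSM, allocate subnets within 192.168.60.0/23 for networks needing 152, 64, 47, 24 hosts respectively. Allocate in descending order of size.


152 hosts -> /24 (254 usable): 192.168.60.0/24
64 hosts -> /25 (126 usable): 192.168.61.0/25
47 hosts -> /26 (62 usable): 192.168.61.128/26
24 hosts -> /27 (30 usable): 192.168.61.192/27
Allocation: 192.168.60.0/24 (152 hosts, 254 usable); 192.168.61.0/25 (64 hosts, 126 usable); 192.168.61.128/26 (47 hosts, 62 usable); 192.168.61.192/27 (24 hosts, 30 usable)


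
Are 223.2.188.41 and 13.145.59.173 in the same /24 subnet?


Mask: 255.255.255.0
223.2.188.41 AND mask = 223.2.188.0
13.145.59.173 AND mask = 13.145.59.0
No, different subnets (223.2.188.0 vs 13.145.59.0)


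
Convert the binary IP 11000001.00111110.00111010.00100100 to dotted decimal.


11000001 = 193
00111110 = 62
00111010 = 58
00100100 = 36
IP: 193.62.58.36


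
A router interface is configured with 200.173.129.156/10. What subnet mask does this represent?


/10 means 10 network bits, 22 host bits
Binary: 11111111110000000000000000000000
Mask: 255.192.0.0


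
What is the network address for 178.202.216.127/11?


IP:   10110010.11001010.11011000.01111111
Mask: 11111111.11100000.00000000.00000000
AND operation:
Net:  10110010.11000000.00000000.00000000
Network: 178.192.0.0/11


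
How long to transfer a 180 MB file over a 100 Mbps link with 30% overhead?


Effective throughput = 100 * (1 - 30/100) = 70 Mbps
File size in Mb = 180 * 8 = 1440 Mb
Time = 1440 / 70
Time = 20.5714 seconds


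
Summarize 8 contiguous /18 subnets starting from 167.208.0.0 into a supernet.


Original prefix: /18
Number of subnets: 8 = 2^3
New prefix = 18 - 3 = 15
Supernet: 167.208.0.0/15


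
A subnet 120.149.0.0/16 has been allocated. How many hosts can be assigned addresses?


Host bits = 32 - 16 = 16
Total addresses = 2^16 = 65536
Usable = total - 2 (network and broadcast)
Usable hosts: 65534


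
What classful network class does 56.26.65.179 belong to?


First octet: 56
Binary: 00111000
0xxxxxxx -> Class A (1-126)
Class A, default mask 255.0.0.0 (/8)


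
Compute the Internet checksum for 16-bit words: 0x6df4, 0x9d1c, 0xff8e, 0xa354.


Sum all words (with carry folding):
+ 0x6df4 = 0x6df4
+ 0x9d1c = 0x0b11
+ 0xff8e = 0x0aa0
+ 0xa354 = 0xadf4
One's complement: ~0xadf4
Checksum = 0x520b


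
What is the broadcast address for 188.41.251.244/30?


Network: 188.41.251.244/30
Host bits = 2
Set all host bits to 1:
Broadcast: 188.41.251.247


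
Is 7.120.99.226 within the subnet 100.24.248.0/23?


Subnet network: 100.24.248.0
Test IP AND mask: 7.120.98.0
No, 7.120.99.226 is not in 100.24.248.0/23


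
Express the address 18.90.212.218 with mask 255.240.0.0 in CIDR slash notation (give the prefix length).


Binary: 11111111.11110000.00000000.00000000
Count leading 1s
Prefix: /12


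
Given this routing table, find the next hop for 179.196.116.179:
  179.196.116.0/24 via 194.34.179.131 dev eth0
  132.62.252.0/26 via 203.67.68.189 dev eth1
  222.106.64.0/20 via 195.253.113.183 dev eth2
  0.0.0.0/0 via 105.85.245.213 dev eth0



Longest prefix match for 179.196.116.179:
  /24 179.196.116.0: MATCH
  /26 132.62.252.0: no
  /20 222.106.64.0: no
  /0 0.0.0.0: MATCH
Selected: next-hop 194.34.179.131 via eth0 (matched /24)


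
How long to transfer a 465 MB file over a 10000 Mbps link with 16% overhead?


Effective throughput = 10000 * (1 - 16/100) = 8400 Mbps
File size in Mb = 465 * 8 = 3720 Mb
Time = 3720 / 8400
Time = 0.4429 seconds


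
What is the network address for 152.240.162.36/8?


IP:   10011000.11110000.10100010.00100100
Mask: 11111111.00000000.00000000.00000000
AND operation:
Net:  10011000.00000000.00000000.00000000
Network: 152.0.0.0/8


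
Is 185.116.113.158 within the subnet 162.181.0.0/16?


Subnet network: 162.181.0.0
Test IP AND mask: 185.116.0.0
No, 185.116.113.158 is not in 162.181.0.0/16


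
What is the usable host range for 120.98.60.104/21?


Network: 120.98.56.0
Broadcast: 120.98.63.255
First usable = network + 1
Last usable = broadcast - 1
Range: 120.98.56.1 to 120.98.63.254


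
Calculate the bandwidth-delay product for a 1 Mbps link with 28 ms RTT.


BDP = bandwidth * RTT
= 1 Mbps * 28 ms
= 1 * 1e6 * 28 / 1000 bits
= 28000 bits
= 3500 bytes
= 3.418 KB
BDP = 28000 bits (3500 bytes)


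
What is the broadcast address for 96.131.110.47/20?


Network: 96.131.96.0/20
Host bits = 12
Set all host bits to 1:
Broadcast: 96.131.111.255


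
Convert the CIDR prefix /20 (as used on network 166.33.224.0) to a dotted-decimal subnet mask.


/20 means 20 network bits, 12 host bits
Binary: 11111111111111111111000000000000
Mask: 255.255.240.0


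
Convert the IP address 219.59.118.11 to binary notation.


219 = 11011011
59 = 00111011
118 = 01110110
11 = 00001011
Binary: 11011011.00111011.01110110.00001011


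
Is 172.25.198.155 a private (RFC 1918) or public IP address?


RFC 1918 private ranges:
  10.0.0.0/8 (10.0.0.0 - 10.255.255.255)
  172.16.0.0/12 (172.16.0.0 - 172.31.255.255)
  192.168.0.0/16 (192.168.0.0 - 192.168.255.255)
Private (in 172.16.0.0/12)


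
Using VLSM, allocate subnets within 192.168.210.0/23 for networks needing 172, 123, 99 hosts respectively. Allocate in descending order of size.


172 hosts -> /24 (254 usable): 192.168.210.0/24
123 hosts -> /25 (126 usable): 192.168.211.0/25
99 hosts -> /25 (126 usable): 192.168.211.128/25
Allocation: 192.168.210.0/24 (172 hosts, 254 usable); 192.168.211.0/25 (123 hosts, 126 usable); 192.168.211.128/25 (99 hosts, 126 usable)


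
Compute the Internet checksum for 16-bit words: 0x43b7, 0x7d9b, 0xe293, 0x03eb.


Sum all words (with carry folding):
+ 0x43b7 = 0x43b7
+ 0x7d9b = 0xc152
+ 0xe293 = 0xa3e6
+ 0x03eb = 0xa7d1
One's complement: ~0xa7d1
Checksum = 0x582e


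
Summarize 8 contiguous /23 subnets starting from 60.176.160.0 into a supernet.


Original prefix: /23
Number of subnets: 8 = 2^3
New prefix = 23 - 3 = 20
Supernet: 60.176.160.0/20


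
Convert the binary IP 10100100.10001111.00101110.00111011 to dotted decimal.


10100100 = 164
10001111 = 143
00101110 = 46
00111011 = 59
IP: 164.143.46.59


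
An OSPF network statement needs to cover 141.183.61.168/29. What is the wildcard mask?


Subnet mask: 255.255.255.248
Wildcard = 255.255.255.255 - subnet mask
255 - 255 = 0
255 - 255 = 0
255 - 255 = 0
255 - 248 = 7
Wildcard: 0.0.0.7


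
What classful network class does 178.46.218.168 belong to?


First octet: 178
Binary: 10110010
10xxxxxx -> Class B (128-191)
Class B, default mask 255.255.0.0 (/16)


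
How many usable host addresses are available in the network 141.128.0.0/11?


Host bits = 32 - 11 = 21
Total addresses = 2^21 = 2097152
Usable = total - 2 (network and broadcast)
Usable hosts: 2097150


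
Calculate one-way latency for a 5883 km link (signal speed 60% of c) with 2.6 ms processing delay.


Speed = 0.6 * 3e5 km/s = 180000 km/s
Propagation delay = 5883 / 180000 = 0.0327 s = 32.6833 ms
Processing delay = 2.6 ms
Total one-way latency = 35.2833 ms


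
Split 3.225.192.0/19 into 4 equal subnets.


New prefix = 19 + 2 = 21
Each subnet has 2048 addresses
  3.225.192.0/21
  3.225.200.0/21
  3.225.208.0/21
  3.225.216.0/21
Subnets: 3.225.192.0/21, 3.225.200.0/21, 3.225.208.0/21, 3.225.216.0/21


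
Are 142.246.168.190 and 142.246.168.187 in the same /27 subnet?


Mask: 255.255.255.224
142.246.168.190 AND mask = 142.246.168.160
142.246.168.187 AND mask = 142.246.168.160
Yes, same subnet (142.246.168.160)


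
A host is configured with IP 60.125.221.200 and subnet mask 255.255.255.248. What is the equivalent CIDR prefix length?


Binary: 11111111.11111111.11111111.11111000
Count leading 1s
Prefix: /29


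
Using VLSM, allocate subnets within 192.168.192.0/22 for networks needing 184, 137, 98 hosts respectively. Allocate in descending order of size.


184 hosts -> /24 (254 usable): 192.168.192.0/24
137 hosts -> /24 (254 usable): 192.168.193.0/24
98 hosts -> /25 (126 usable): 192.168.194.0/25
Allocation: 192.168.192.0/24 (184 hosts, 254 usable); 192.168.193.0/24 (137 hosts, 254 usable); 192.168.194.0/25 (98 hosts, 126 usable)


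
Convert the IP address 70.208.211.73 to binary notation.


70 = 01000110
208 = 11010000
211 = 11010011
73 = 01001001
Binary: 01000110.11010000.11010011.01001001


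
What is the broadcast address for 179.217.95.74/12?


Network: 179.208.0.0/12
Host bits = 20
Set all host bits to 1:
Broadcast: 179.223.255.255


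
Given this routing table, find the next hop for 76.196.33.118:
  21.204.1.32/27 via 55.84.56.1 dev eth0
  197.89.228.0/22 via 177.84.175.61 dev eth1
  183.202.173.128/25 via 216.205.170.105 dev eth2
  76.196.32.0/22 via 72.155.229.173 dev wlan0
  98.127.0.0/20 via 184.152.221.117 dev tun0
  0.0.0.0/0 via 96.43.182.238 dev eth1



Longest prefix match for 76.196.33.118:
  /27 21.204.1.32: no
  /22 197.89.228.0: no
  /25 183.202.173.128: no
  /22 76.196.32.0: MATCH
  /20 98.127.0.0: no
  /0 0.0.0.0: MATCH
Selected: next-hop 72.155.229.173 via wlan0 (matched /22)


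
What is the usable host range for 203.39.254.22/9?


Network: 203.0.0.0
Broadcast: 203.127.255.255
First usable = network + 1
Last usable = broadcast - 1
Range: 203.0.0.1 to 203.127.255.254


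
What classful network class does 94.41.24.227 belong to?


First octet: 94
Binary: 01011110
0xxxxxxx -> Class A (1-126)
Class A, default mask 255.0.0.0 (/8)


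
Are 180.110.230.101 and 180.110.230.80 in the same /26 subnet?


Mask: 255.255.255.192
180.110.230.101 AND mask = 180.110.230.64
180.110.230.80 AND mask = 180.110.230.64
Yes, same subnet (180.110.230.64)


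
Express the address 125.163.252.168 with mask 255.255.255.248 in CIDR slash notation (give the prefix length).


Binary: 11111111.11111111.11111111.11111000
Count leading 1s
Prefix: /29


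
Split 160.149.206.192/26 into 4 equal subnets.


New prefix = 26 + 2 = 28
Each subnet has 16 addresses
  160.149.206.192/28
  160.149.206.208/28
  160.149.206.224/28
  160.149.206.240/28
Subnets: 160.149.206.192/28, 160.149.206.208/28, 160.149.206.224/28, 160.149.206.240/28


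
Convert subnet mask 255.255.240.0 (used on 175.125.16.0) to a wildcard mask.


Subnet mask: 255.255.240.0
Wildcard = 255.255.255.255 - subnet mask
255 - 255 = 0
255 - 255 = 0
255 - 240 = 15
255 - 0 = 255
Wildcard: 0.0.15.255


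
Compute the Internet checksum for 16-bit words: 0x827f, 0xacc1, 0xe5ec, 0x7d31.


Sum all words (with carry folding):
+ 0x827f = 0x827f
+ 0xacc1 = 0x2f41
+ 0xe5ec = 0x152e
+ 0x7d31 = 0x925f
One's complement: ~0x925f
Checksum = 0x6da0


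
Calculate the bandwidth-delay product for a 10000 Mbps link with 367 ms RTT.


BDP = bandwidth * RTT
= 10000 Mbps * 367 ms
= 10000 * 1e6 * 367 / 1000 bits
= 3670000000 bits
= 458750000 bytes
= 447998.0469 KB
BDP = 3670000000 bits (458750000 bytes)


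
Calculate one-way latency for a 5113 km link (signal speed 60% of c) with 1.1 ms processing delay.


Speed = 0.6 * 3e5 km/s = 180000 km/s
Propagation delay = 5113 / 180000 = 0.0284 s = 28.4056 ms
Processing delay = 1.1 ms
Total one-way latency = 29.5056 ms


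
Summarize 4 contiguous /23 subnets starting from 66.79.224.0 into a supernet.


Original prefix: /23
Number of subnets: 4 = 2^2
New prefix = 23 - 2 = 21
Supernet: 66.79.224.0/21


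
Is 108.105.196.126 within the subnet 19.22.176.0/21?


Subnet network: 19.22.176.0
Test IP AND mask: 108.105.192.0
No, 108.105.196.126 is not in 19.22.176.0/21


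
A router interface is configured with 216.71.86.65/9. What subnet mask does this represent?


/9 means 9 network bits, 23 host bits
Binary: 11111111100000000000000000000000
Mask: 255.128.0.0


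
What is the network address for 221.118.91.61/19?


IP:   11011101.01110110.01011011.00111101
Mask: 11111111.11111111.11100000.00000000
AND operation:
Net:  11011101.01110110.01000000.00000000
Network: 221.118.64.0/19


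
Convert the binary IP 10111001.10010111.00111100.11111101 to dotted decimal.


10111001 = 185
10010111 = 151
00111100 = 60
11111101 = 253
IP: 185.151.60.253


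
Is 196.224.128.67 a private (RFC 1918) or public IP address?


RFC 1918 private ranges:
  10.0.0.0/8 (10.0.0.0 - 10.255.255.255)
  172.16.0.0/12 (172.16.0.0 - 172.31.255.255)
  192.168.0.0/16 (192.168.0.0 - 192.168.255.255)
Public (not in any RFC 1918 range)


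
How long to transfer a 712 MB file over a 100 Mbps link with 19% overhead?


Effective throughput = 100 * (1 - 19/100) = 81 Mbps
File size in Mb = 712 * 8 = 5696 Mb
Time = 5696 / 81
Time = 70.321 seconds


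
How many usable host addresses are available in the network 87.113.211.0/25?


Host bits = 32 - 25 = 7
Total addresses = 2^7 = 128
Usable = total - 2 (network and broadcast)
Usable hosts: 126


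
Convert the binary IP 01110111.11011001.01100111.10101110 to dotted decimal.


01110111 = 119
11011001 = 217
01100111 = 103
10101110 = 174
IP: 119.217.103.174


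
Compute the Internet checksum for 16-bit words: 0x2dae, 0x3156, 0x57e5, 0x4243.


Sum all words (with carry folding):
+ 0x2dae = 0x2dae
+ 0x3156 = 0x5f04
+ 0x57e5 = 0xb6e9
+ 0x4243 = 0xf92c
One's complement: ~0xf92c
Checksum = 0x06d3


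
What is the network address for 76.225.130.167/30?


IP:   01001100.11100001.10000010.10100111
Mask: 11111111.11111111.11111111.11111100
AND operation:
Net:  01001100.11100001.10000010.10100100
Network: 76.225.130.164/30


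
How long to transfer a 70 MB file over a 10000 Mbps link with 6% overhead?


Effective throughput = 10000 * (1 - 6/100) = 9400 Mbps
File size in Mb = 70 * 8 = 560 Mb
Time = 560 / 9400
Time = 0.0596 seconds


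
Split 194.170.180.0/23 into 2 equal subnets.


New prefix = 23 + 1 = 24
Each subnet has 256 addresses
  194.170.180.0/24
  194.170.181.0/24
Subnets: 194.170.180.0/24, 194.170.181.0/24


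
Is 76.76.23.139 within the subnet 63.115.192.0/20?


Subnet network: 63.115.192.0
Test IP AND mask: 76.76.16.0
No, 76.76.23.139 is not in 63.115.192.0/20


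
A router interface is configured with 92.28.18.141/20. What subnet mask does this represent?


/20 means 20 network bits, 12 host bits
Binary: 11111111111111111111000000000000
Mask: 255.255.240.0


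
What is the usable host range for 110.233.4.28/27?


Network: 110.233.4.0
Broadcast: 110.233.4.31
First usable = network + 1
Last usable = broadcast - 1
Range: 110.233.4.1 to 110.233.4.30


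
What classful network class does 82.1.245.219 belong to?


First octet: 82
Binary: 01010010
0xxxxxxx -> Class A (1-126)
Class A, default mask 255.0.0.0 (/8)


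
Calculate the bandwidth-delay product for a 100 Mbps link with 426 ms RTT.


BDP = bandwidth * RTT
= 100 Mbps * 426 ms
= 100 * 1e6 * 426 / 1000 bits
= 42600000 bits
= 5325000 bytes
= 5200.1953 KB
BDP = 42600000 bits (5325000 bytes)


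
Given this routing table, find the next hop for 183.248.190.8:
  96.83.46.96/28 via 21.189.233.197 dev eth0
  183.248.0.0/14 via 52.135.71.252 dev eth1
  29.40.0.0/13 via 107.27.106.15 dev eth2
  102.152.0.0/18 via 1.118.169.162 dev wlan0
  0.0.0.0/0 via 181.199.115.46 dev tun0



Longest prefix match for 183.248.190.8:
  /28 96.83.46.96: no
  /14 183.248.0.0: MATCH
  /13 29.40.0.0: no
  /18 102.152.0.0: no
  /0 0.0.0.0: MATCH
Selected: next-hop 52.135.71.252 via eth1 (matched /14)


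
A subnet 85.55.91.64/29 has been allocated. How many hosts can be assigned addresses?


Host bits = 32 - 29 = 3
Total addresses = 2^3 = 8
Usable = total - 2 (network and broadcast)
Usable hosts: 6


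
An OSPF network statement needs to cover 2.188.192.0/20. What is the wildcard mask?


Subnet mask: 255.255.240.0
Wildcard = 255.255.255.255 - subnet mask
255 - 255 = 0
255 - 255 = 0
255 - 240 = 15
255 - 0 = 255
Wildcard: 0.0.15.255


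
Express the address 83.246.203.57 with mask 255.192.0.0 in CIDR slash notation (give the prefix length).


Binary: 11111111.11000000.00000000.00000000
Count leading 1s
Prefix: /10


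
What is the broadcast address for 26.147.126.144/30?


Network: 26.147.126.144/30
Host bits = 2
Set all host bits to 1:
Broadcast: 26.147.126.147


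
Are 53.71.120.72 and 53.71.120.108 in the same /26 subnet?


Mask: 255.255.255.192
53.71.120.72 AND mask = 53.71.120.64
53.71.120.108 AND mask = 53.71.120.64
Yes, same subnet (53.71.120.64)


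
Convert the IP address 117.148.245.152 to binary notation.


117 = 01110101
148 = 10010100
245 = 11110101
152 = 10011000
Binary: 01110101.10010100.11110101.10011000


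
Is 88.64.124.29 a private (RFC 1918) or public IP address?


RFC 1918 private ranges:
  10.0.0.0/8 (10.0.0.0 - 10.255.255.255)
  172.16.0.0/12 (172.16.0.0 - 172.31.255.255)
  192.168.0.0/16 (192.168.0.0 - 192.168.255.255)
Public (not in any RFC 1918 range)


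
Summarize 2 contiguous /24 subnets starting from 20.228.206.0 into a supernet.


Original prefix: /24
Number of subnets: 2 = 2^1
New prefix = 24 - 1 = 23
Supernet: 20.228.206.0/23


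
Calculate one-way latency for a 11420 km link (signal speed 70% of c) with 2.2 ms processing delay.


Speed = 0.7 * 3e5 km/s = 210000 km/s
Propagation delay = 11420 / 210000 = 0.0544 s = 54.381 ms
Processing delay = 2.2 ms
Total one-way latency = 56.581 ms


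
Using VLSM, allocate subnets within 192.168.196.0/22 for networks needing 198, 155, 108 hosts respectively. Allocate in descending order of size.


198 hosts -> /24 (254 usable): 192.168.196.0/24
155 hosts -> /24 (254 usable): 192.168.197.0/24
108 hosts -> /25 (126 usable): 192.168.198.0/25
Allocation: 192.168.196.0/24 (198 hosts, 254 usable); 192.168.197.0/24 (155 hosts, 254 usable); 192.168.198.0/25 (108 hosts, 126 usable)


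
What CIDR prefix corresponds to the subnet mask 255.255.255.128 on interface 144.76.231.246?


Binary: 11111111.11111111.11111111.10000000
Count leading 1s
Prefix: /25


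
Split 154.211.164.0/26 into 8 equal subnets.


New prefix = 26 + 3 = 29
Each subnet has 8 addresses
  154.211.164.0/29
  154.211.164.8/29
  154.211.164.16/29
  154.211.164.24/29
  154.211.164.32/29
  154.211.164.40/29
  154.211.164.48/29
  154.211.164.56/29
Subnets: 154.211.164.0/29, 154.211.164.8/29, 154.211.164.16/29, 154.211.164.24/29, 154.211.164.32/29, 154.211.164.40/29, 154.211.164.48/29, 154.211.164.56/29


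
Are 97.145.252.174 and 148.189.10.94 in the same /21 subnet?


Mask: 255.255.248.0
97.145.252.174 AND mask = 97.145.248.0
148.189.10.94 AND mask = 148.189.8.0
No, different subnets (97.145.248.0 vs 148.189.8.0)


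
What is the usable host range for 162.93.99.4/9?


Network: 162.0.0.0
Broadcast: 162.127.255.255
First usable = network + 1
Last usable = broadcast - 1
Range: 162.0.0.1 to 162.127.255.254


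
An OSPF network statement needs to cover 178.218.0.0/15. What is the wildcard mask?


Subnet mask: 255.254.0.0
Wildcard = 255.255.255.255 - subnet mask
255 - 255 = 0
255 - 254 = 1
255 - 0 = 255
255 - 0 = 255
Wildcard: 0.1.255.255


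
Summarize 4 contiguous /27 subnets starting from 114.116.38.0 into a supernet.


Original prefix: /27
Number of subnets: 4 = 2^2
New prefix = 27 - 2 = 25
Supernet: 114.116.38.0/25


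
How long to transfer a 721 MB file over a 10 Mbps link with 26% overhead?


Effective throughput = 10 * (1 - 26/100) = 7.4 Mbps
File size in Mb = 721 * 8 = 5768 Mb
Time = 5768 / 7.4
Time = 779.4595 seconds


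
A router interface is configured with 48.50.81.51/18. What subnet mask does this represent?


/18 means 18 network bits, 14 host bits
Binary: 11111111111111111100000000000000
Mask: 255.255.192.0


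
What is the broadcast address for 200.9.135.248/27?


Network: 200.9.135.224/27
Host bits = 5
Set all host bits to 1:
Broadcast: 200.9.135.255


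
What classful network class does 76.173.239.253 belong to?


First octet: 76
Binary: 01001100
0xxxxxxx -> Class A (1-126)
Class A, default mask 255.0.0.0 (/8)


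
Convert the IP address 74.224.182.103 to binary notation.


74 = 01001010
224 = 11100000
182 = 10110110
103 = 01100111
Binary: 01001010.11100000.10110110.01100111


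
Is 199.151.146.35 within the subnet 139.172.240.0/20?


Subnet network: 139.172.240.0
Test IP AND mask: 199.151.144.0
No, 199.151.146.35 is not in 139.172.240.0/20


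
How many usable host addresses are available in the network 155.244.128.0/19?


Host bits = 32 - 19 = 13
Total addresses = 2^13 = 8192
Usable = total - 2 (network and broadcast)
Usable hosts: 8190


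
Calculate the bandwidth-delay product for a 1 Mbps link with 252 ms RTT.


BDP = bandwidth * RTT
= 1 Mbps * 252 ms
= 1 * 1e6 * 252 / 1000 bits
= 252000 bits
= 31500 bytes
= 30.7617 KB
BDP = 252000 bits (31500 bytes)


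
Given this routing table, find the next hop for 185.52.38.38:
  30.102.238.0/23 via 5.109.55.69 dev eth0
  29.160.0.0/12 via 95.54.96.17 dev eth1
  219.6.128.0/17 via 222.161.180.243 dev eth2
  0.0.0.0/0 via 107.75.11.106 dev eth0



Longest prefix match for 185.52.38.38:
  /23 30.102.238.0: no
  /12 29.160.0.0: no
  /17 219.6.128.0: no
  /0 0.0.0.0: MATCH
Selected: next-hop 107.75.11.106 via eth0 (matched /0)


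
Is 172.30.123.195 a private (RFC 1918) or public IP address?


RFC 1918 private ranges:
  10.0.0.0/8 (10.0.0.0 - 10.255.255.255)
  172.16.0.0/12 (172.16.0.0 - 172.31.255.255)
  192.168.0.0/16 (192.168.0.0 - 192.168.255.255)
Private (in 172.16.0.0/12)


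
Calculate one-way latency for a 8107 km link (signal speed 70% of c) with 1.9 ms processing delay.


Speed = 0.7 * 3e5 km/s = 210000 km/s
Propagation delay = 8107 / 210000 = 0.0386 s = 38.6048 ms
Processing delay = 1.9 ms
Total one-way latency = 40.5048 ms


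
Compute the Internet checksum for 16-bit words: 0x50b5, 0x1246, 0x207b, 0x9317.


Sum all words (with carry folding):
+ 0x50b5 = 0x50b5
+ 0x1246 = 0x62fb
+ 0x207b = 0x8376
+ 0x9317 = 0x168e
One's complement: ~0x168e
Checksum = 0xe971


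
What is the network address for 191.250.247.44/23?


IP:   10111111.11111010.11110111.00101100
Mask: 11111111.11111111.11111110.00000000
AND operation:
Net:  10111111.11111010.11110110.00000000
Network: 191.250.246.0/23


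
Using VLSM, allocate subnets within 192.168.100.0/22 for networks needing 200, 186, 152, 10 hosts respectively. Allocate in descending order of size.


200 hosts -> /24 (254 usable): 192.168.100.0/24
186 hosts -> /24 (254 usable): 192.168.101.0/24
152 hosts -> /24 (254 usable): 192.168.102.0/24
10 hosts -> /28 (14 usable): 192.168.103.0/28
Allocation: 192.168.100.0/24 (200 hosts, 254 usable); 192.168.101.0/24 (186 hosts, 254 usable); 192.168.102.0/24 (152 hosts, 254 usable); 192.168.103.0/28 (10 hosts, 14 usable)


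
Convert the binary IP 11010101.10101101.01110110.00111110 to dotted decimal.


11010101 = 213
10101101 = 173
01110110 = 118
00111110 = 62
IP: 213.173.118.62


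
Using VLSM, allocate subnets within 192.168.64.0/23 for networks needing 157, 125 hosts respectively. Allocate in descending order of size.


157 hosts -> /24 (254 usable): 192.168.64.0/24
125 hosts -> /25 (126 usable): 192.168.65.0/25
Allocation: 192.168.64.0/24 (157 hosts, 254 usable); 192.168.65.0/25 (125 hosts, 126 usable)
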